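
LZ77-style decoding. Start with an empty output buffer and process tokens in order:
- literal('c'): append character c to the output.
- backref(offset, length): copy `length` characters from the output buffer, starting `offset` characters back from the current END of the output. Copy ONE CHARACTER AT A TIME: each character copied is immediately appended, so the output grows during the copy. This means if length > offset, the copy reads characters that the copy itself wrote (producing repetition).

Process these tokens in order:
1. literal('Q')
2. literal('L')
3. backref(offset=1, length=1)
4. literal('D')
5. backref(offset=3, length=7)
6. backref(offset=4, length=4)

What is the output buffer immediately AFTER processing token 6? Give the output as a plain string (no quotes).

Answer: QLLDLLDLLDLLLDL

Derivation:
Token 1: literal('Q'). Output: "Q"
Token 2: literal('L'). Output: "QL"
Token 3: backref(off=1, len=1). Copied 'L' from pos 1. Output: "QLL"
Token 4: literal('D'). Output: "QLLD"
Token 5: backref(off=3, len=7) (overlapping!). Copied 'LLDLLDL' from pos 1. Output: "QLLDLLDLLDL"
Token 6: backref(off=4, len=4). Copied 'LLDL' from pos 7. Output: "QLLDLLDLLDLLLDL"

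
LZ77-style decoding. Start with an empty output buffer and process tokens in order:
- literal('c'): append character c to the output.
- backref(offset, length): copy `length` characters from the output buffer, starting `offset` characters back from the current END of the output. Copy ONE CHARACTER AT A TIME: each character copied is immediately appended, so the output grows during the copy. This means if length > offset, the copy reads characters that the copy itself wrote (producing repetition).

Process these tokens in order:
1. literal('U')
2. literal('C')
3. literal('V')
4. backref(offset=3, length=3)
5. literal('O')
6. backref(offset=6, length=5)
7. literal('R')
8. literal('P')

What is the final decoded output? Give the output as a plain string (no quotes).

Answer: UCVUCVOCVUCVRP

Derivation:
Token 1: literal('U'). Output: "U"
Token 2: literal('C'). Output: "UC"
Token 3: literal('V'). Output: "UCV"
Token 4: backref(off=3, len=3). Copied 'UCV' from pos 0. Output: "UCVUCV"
Token 5: literal('O'). Output: "UCVUCVO"
Token 6: backref(off=6, len=5). Copied 'CVUCV' from pos 1. Output: "UCVUCVOCVUCV"
Token 7: literal('R'). Output: "UCVUCVOCVUCVR"
Token 8: literal('P'). Output: "UCVUCVOCVUCVRP"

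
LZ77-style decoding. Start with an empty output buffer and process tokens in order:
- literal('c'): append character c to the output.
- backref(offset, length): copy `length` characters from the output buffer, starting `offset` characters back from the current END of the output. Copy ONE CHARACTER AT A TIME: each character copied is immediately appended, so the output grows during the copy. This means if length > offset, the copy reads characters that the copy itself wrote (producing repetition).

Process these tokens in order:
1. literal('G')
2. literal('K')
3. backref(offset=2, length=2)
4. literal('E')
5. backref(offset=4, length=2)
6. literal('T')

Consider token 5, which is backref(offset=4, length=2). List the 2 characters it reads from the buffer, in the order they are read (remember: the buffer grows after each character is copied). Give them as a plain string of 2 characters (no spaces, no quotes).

Answer: KG

Derivation:
Token 1: literal('G'). Output: "G"
Token 2: literal('K'). Output: "GK"
Token 3: backref(off=2, len=2). Copied 'GK' from pos 0. Output: "GKGK"
Token 4: literal('E'). Output: "GKGKE"
Token 5: backref(off=4, len=2). Buffer before: "GKGKE" (len 5)
  byte 1: read out[1]='K', append. Buffer now: "GKGKEK"
  byte 2: read out[2]='G', append. Buffer now: "GKGKEKG"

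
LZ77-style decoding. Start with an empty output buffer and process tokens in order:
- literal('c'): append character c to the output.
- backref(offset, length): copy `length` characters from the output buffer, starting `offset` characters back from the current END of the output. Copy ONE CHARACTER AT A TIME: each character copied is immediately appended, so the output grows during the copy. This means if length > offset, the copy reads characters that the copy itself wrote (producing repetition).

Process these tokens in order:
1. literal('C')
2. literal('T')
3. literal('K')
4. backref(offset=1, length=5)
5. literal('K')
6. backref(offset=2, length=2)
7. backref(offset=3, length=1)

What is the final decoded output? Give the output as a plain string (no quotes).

Token 1: literal('C'). Output: "C"
Token 2: literal('T'). Output: "CT"
Token 3: literal('K'). Output: "CTK"
Token 4: backref(off=1, len=5) (overlapping!). Copied 'KKKKK' from pos 2. Output: "CTKKKKKK"
Token 5: literal('K'). Output: "CTKKKKKKK"
Token 6: backref(off=2, len=2). Copied 'KK' from pos 7. Output: "CTKKKKKKKKK"
Token 7: backref(off=3, len=1). Copied 'K' from pos 8. Output: "CTKKKKKKKKKK"

Answer: CTKKKKKKKKKK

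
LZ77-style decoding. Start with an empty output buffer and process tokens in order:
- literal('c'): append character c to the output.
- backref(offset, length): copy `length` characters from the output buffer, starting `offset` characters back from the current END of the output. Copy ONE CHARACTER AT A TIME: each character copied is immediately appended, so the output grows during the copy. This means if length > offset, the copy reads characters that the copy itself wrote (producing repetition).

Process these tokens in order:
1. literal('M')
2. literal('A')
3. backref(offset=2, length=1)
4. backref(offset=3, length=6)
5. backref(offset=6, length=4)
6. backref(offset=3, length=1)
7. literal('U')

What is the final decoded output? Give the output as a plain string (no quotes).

Answer: MAMMAMMAMMAMMAU

Derivation:
Token 1: literal('M'). Output: "M"
Token 2: literal('A'). Output: "MA"
Token 3: backref(off=2, len=1). Copied 'M' from pos 0. Output: "MAM"
Token 4: backref(off=3, len=6) (overlapping!). Copied 'MAMMAM' from pos 0. Output: "MAMMAMMAM"
Token 5: backref(off=6, len=4). Copied 'MAMM' from pos 3. Output: "MAMMAMMAMMAMM"
Token 6: backref(off=3, len=1). Copied 'A' from pos 10. Output: "MAMMAMMAMMAMMA"
Token 7: literal('U'). Output: "MAMMAMMAMMAMMAU"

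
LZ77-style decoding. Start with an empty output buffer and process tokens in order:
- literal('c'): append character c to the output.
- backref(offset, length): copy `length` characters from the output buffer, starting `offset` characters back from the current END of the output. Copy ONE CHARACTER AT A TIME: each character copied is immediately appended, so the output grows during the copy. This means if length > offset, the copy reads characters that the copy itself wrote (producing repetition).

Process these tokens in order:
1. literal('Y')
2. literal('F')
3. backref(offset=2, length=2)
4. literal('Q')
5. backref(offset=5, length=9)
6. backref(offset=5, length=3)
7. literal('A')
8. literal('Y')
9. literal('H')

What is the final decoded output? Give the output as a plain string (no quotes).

Token 1: literal('Y'). Output: "Y"
Token 2: literal('F'). Output: "YF"
Token 3: backref(off=2, len=2). Copied 'YF' from pos 0. Output: "YFYF"
Token 4: literal('Q'). Output: "YFYFQ"
Token 5: backref(off=5, len=9) (overlapping!). Copied 'YFYFQYFYF' from pos 0. Output: "YFYFQYFYFQYFYF"
Token 6: backref(off=5, len=3). Copied 'QYF' from pos 9. Output: "YFYFQYFYFQYFYFQYF"
Token 7: literal('A'). Output: "YFYFQYFYFQYFYFQYFA"
Token 8: literal('Y'). Output: "YFYFQYFYFQYFYFQYFAY"
Token 9: literal('H'). Output: "YFYFQYFYFQYFYFQYFAYH"

Answer: YFYFQYFYFQYFYFQYFAYH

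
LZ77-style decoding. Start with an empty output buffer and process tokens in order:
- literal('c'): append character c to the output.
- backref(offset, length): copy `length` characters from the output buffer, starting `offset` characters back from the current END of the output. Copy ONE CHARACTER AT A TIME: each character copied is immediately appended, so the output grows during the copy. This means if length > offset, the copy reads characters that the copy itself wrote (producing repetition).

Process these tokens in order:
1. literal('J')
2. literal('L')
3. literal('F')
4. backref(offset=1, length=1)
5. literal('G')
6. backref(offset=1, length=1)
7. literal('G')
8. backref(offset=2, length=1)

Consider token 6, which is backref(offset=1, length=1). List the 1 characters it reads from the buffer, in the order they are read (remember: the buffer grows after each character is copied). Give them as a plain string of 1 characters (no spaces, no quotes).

Token 1: literal('J'). Output: "J"
Token 2: literal('L'). Output: "JL"
Token 3: literal('F'). Output: "JLF"
Token 4: backref(off=1, len=1). Copied 'F' from pos 2. Output: "JLFF"
Token 5: literal('G'). Output: "JLFFG"
Token 6: backref(off=1, len=1). Buffer before: "JLFFG" (len 5)
  byte 1: read out[4]='G', append. Buffer now: "JLFFGG"

Answer: G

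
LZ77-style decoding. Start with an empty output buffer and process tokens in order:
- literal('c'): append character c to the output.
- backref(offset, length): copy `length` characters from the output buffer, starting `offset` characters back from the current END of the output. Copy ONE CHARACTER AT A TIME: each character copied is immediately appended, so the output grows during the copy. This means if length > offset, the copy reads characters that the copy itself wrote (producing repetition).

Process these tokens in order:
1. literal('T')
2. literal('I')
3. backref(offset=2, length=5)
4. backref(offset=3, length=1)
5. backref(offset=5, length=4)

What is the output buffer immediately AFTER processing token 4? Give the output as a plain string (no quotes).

Token 1: literal('T'). Output: "T"
Token 2: literal('I'). Output: "TI"
Token 3: backref(off=2, len=5) (overlapping!). Copied 'TITIT' from pos 0. Output: "TITITIT"
Token 4: backref(off=3, len=1). Copied 'T' from pos 4. Output: "TITITITT"

Answer: TITITITT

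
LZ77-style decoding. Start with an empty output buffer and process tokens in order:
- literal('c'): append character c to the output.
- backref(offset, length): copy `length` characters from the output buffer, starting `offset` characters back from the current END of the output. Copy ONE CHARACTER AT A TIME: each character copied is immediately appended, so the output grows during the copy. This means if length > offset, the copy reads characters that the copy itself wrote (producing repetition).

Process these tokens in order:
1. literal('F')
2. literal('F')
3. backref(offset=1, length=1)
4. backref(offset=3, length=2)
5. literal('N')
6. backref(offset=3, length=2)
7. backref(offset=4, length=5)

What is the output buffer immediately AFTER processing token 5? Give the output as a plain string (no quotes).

Answer: FFFFFN

Derivation:
Token 1: literal('F'). Output: "F"
Token 2: literal('F'). Output: "FF"
Token 3: backref(off=1, len=1). Copied 'F' from pos 1. Output: "FFF"
Token 4: backref(off=3, len=2). Copied 'FF' from pos 0. Output: "FFFFF"
Token 5: literal('N'). Output: "FFFFFN"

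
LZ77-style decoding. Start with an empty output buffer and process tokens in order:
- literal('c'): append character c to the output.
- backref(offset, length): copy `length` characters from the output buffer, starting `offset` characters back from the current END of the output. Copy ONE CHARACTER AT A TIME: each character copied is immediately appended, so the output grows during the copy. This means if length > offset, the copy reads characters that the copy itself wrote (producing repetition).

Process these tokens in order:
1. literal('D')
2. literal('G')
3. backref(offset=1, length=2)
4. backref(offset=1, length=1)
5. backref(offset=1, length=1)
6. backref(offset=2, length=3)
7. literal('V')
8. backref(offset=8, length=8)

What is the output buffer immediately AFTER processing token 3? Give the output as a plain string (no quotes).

Token 1: literal('D'). Output: "D"
Token 2: literal('G'). Output: "DG"
Token 3: backref(off=1, len=2) (overlapping!). Copied 'GG' from pos 1. Output: "DGGG"

Answer: DGGG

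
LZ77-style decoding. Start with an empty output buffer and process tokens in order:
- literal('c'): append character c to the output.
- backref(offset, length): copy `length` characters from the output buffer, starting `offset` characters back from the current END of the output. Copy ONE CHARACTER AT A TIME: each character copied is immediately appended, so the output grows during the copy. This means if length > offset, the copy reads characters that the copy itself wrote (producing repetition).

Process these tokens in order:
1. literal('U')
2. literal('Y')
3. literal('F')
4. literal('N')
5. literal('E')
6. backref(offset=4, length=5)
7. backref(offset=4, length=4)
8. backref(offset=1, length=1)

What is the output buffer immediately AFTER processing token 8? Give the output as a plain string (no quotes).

Token 1: literal('U'). Output: "U"
Token 2: literal('Y'). Output: "UY"
Token 3: literal('F'). Output: "UYF"
Token 4: literal('N'). Output: "UYFN"
Token 5: literal('E'). Output: "UYFNE"
Token 6: backref(off=4, len=5) (overlapping!). Copied 'YFNEY' from pos 1. Output: "UYFNEYFNEY"
Token 7: backref(off=4, len=4). Copied 'FNEY' from pos 6. Output: "UYFNEYFNEYFNEY"
Token 8: backref(off=1, len=1). Copied 'Y' from pos 13. Output: "UYFNEYFNEYFNEYY"

Answer: UYFNEYFNEYFNEYY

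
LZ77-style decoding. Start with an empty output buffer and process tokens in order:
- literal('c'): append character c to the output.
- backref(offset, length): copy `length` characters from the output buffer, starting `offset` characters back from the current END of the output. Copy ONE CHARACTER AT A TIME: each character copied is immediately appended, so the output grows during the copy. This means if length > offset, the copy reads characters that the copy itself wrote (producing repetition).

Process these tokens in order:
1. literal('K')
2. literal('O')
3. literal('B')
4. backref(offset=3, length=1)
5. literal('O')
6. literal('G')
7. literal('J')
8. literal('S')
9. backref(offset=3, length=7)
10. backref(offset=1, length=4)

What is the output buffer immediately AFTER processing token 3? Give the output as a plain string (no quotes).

Token 1: literal('K'). Output: "K"
Token 2: literal('O'). Output: "KO"
Token 3: literal('B'). Output: "KOB"

Answer: KOB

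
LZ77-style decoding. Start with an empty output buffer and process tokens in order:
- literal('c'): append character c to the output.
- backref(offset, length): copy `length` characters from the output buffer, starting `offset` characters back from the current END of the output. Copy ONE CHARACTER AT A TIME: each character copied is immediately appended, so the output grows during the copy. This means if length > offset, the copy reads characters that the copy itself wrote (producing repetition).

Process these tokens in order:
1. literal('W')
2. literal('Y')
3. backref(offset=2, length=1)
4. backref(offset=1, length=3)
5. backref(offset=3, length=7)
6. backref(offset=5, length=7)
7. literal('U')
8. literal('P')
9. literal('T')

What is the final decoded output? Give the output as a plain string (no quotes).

Token 1: literal('W'). Output: "W"
Token 2: literal('Y'). Output: "WY"
Token 3: backref(off=2, len=1). Copied 'W' from pos 0. Output: "WYW"
Token 4: backref(off=1, len=3) (overlapping!). Copied 'WWW' from pos 2. Output: "WYWWWW"
Token 5: backref(off=3, len=7) (overlapping!). Copied 'WWWWWWW' from pos 3. Output: "WYWWWWWWWWWWW"
Token 6: backref(off=5, len=7) (overlapping!). Copied 'WWWWWWW' from pos 8. Output: "WYWWWWWWWWWWWWWWWWWW"
Token 7: literal('U'). Output: "WYWWWWWWWWWWWWWWWWWWU"
Token 8: literal('P'). Output: "WYWWWWWWWWWWWWWWWWWWUP"
Token 9: literal('T'). Output: "WYWWWWWWWWWWWWWWWWWWUPT"

Answer: WYWWWWWWWWWWWWWWWWWWUPT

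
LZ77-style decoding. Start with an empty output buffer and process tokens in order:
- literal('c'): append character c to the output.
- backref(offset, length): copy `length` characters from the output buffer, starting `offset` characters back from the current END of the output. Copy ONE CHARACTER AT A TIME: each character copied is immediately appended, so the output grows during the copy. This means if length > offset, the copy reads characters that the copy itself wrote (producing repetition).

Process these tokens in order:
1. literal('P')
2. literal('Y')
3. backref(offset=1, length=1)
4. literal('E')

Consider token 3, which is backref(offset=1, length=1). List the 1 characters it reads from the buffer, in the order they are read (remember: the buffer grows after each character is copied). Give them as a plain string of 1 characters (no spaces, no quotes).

Token 1: literal('P'). Output: "P"
Token 2: literal('Y'). Output: "PY"
Token 3: backref(off=1, len=1). Buffer before: "PY" (len 2)
  byte 1: read out[1]='Y', append. Buffer now: "PYY"

Answer: Y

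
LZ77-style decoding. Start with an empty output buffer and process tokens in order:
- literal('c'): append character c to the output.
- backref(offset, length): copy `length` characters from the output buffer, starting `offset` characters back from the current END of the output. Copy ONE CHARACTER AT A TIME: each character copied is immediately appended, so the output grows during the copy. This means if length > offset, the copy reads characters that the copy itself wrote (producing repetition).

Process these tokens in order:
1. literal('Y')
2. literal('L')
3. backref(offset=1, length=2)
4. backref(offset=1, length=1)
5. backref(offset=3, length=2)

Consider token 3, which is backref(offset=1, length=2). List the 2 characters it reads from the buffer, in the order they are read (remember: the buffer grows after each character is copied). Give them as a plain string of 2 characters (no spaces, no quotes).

Token 1: literal('Y'). Output: "Y"
Token 2: literal('L'). Output: "YL"
Token 3: backref(off=1, len=2). Buffer before: "YL" (len 2)
  byte 1: read out[1]='L', append. Buffer now: "YLL"
  byte 2: read out[2]='L', append. Buffer now: "YLLL"

Answer: LL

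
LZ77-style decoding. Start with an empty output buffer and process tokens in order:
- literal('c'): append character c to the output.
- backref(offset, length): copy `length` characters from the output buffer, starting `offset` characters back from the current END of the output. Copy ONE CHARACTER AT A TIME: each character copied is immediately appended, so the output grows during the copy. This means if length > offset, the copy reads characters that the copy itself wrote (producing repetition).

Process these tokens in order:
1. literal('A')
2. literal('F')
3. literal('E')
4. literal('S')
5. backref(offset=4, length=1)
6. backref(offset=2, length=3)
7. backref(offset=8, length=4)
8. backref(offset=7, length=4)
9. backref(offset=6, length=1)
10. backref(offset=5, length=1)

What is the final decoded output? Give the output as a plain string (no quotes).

Token 1: literal('A'). Output: "A"
Token 2: literal('F'). Output: "AF"
Token 3: literal('E'). Output: "AFE"
Token 4: literal('S'). Output: "AFES"
Token 5: backref(off=4, len=1). Copied 'A' from pos 0. Output: "AFESA"
Token 6: backref(off=2, len=3) (overlapping!). Copied 'SAS' from pos 3. Output: "AFESASAS"
Token 7: backref(off=8, len=4). Copied 'AFES' from pos 0. Output: "AFESASASAFES"
Token 8: backref(off=7, len=4). Copied 'SASA' from pos 5. Output: "AFESASASAFESSASA"
Token 9: backref(off=6, len=1). Copied 'E' from pos 10. Output: "AFESASASAFESSASAE"
Token 10: backref(off=5, len=1). Copied 'S' from pos 12. Output: "AFESASASAFESSASAES"

Answer: AFESASASAFESSASAES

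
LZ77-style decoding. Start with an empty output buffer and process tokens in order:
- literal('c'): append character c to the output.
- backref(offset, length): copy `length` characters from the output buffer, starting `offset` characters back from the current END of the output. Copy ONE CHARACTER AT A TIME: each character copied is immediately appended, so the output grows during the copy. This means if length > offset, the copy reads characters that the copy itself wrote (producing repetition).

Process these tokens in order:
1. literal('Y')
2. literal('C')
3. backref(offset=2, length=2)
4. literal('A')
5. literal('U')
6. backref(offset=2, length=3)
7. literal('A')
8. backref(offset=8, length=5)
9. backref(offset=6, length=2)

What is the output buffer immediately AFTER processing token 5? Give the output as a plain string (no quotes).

Answer: YCYCAU

Derivation:
Token 1: literal('Y'). Output: "Y"
Token 2: literal('C'). Output: "YC"
Token 3: backref(off=2, len=2). Copied 'YC' from pos 0. Output: "YCYC"
Token 4: literal('A'). Output: "YCYCA"
Token 5: literal('U'). Output: "YCYCAU"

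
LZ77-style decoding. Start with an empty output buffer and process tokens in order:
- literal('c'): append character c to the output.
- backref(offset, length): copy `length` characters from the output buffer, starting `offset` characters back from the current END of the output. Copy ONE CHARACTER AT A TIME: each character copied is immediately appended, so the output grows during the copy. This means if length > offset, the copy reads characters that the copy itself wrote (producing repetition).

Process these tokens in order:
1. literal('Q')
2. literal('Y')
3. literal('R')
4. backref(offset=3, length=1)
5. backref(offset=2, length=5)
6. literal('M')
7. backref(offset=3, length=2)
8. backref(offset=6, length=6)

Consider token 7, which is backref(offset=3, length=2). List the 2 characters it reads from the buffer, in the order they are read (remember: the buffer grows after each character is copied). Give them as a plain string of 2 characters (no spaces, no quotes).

Token 1: literal('Q'). Output: "Q"
Token 2: literal('Y'). Output: "QY"
Token 3: literal('R'). Output: "QYR"
Token 4: backref(off=3, len=1). Copied 'Q' from pos 0. Output: "QYRQ"
Token 5: backref(off=2, len=5) (overlapping!). Copied 'RQRQR' from pos 2. Output: "QYRQRQRQR"
Token 6: literal('M'). Output: "QYRQRQRQRM"
Token 7: backref(off=3, len=2). Buffer before: "QYRQRQRQRM" (len 10)
  byte 1: read out[7]='Q', append. Buffer now: "QYRQRQRQRMQ"
  byte 2: read out[8]='R', append. Buffer now: "QYRQRQRQRMQR"

Answer: QR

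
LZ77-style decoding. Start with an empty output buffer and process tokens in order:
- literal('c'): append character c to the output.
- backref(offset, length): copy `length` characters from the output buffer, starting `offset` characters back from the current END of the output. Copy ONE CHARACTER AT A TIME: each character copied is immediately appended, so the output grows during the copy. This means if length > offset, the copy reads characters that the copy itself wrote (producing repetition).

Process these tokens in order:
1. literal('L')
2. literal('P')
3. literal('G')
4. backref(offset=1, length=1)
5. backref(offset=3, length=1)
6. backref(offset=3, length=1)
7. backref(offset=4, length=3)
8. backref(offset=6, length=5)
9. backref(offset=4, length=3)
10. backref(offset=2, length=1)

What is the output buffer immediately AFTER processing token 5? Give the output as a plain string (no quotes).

Answer: LPGGP

Derivation:
Token 1: literal('L'). Output: "L"
Token 2: literal('P'). Output: "LP"
Token 3: literal('G'). Output: "LPG"
Token 4: backref(off=1, len=1). Copied 'G' from pos 2. Output: "LPGG"
Token 5: backref(off=3, len=1). Copied 'P' from pos 1. Output: "LPGGP"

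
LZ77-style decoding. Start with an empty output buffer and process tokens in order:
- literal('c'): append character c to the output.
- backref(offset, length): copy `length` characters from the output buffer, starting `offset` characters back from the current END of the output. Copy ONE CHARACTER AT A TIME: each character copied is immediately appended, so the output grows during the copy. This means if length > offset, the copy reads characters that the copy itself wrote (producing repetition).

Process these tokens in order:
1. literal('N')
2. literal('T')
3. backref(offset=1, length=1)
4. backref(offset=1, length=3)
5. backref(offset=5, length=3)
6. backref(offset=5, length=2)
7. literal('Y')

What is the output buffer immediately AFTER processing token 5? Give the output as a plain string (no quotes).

Answer: NTTTTTTTT

Derivation:
Token 1: literal('N'). Output: "N"
Token 2: literal('T'). Output: "NT"
Token 3: backref(off=1, len=1). Copied 'T' from pos 1. Output: "NTT"
Token 4: backref(off=1, len=3) (overlapping!). Copied 'TTT' from pos 2. Output: "NTTTTT"
Token 5: backref(off=5, len=3). Copied 'TTT' from pos 1. Output: "NTTTTTTTT"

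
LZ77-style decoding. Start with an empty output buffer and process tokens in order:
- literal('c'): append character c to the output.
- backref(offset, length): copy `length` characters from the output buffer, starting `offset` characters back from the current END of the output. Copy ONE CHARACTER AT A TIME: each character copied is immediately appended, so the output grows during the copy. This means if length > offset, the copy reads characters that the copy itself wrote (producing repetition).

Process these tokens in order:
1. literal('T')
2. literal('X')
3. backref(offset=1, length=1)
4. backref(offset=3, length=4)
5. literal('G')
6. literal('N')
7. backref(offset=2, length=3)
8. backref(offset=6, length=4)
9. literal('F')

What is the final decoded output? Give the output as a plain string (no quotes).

Answer: TXXTXXTGNGNGTGNGF

Derivation:
Token 1: literal('T'). Output: "T"
Token 2: literal('X'). Output: "TX"
Token 3: backref(off=1, len=1). Copied 'X' from pos 1. Output: "TXX"
Token 4: backref(off=3, len=4) (overlapping!). Copied 'TXXT' from pos 0. Output: "TXXTXXT"
Token 5: literal('G'). Output: "TXXTXXTG"
Token 6: literal('N'). Output: "TXXTXXTGN"
Token 7: backref(off=2, len=3) (overlapping!). Copied 'GNG' from pos 7. Output: "TXXTXXTGNGNG"
Token 8: backref(off=6, len=4). Copied 'TGNG' from pos 6. Output: "TXXTXXTGNGNGTGNG"
Token 9: literal('F'). Output: "TXXTXXTGNGNGTGNGF"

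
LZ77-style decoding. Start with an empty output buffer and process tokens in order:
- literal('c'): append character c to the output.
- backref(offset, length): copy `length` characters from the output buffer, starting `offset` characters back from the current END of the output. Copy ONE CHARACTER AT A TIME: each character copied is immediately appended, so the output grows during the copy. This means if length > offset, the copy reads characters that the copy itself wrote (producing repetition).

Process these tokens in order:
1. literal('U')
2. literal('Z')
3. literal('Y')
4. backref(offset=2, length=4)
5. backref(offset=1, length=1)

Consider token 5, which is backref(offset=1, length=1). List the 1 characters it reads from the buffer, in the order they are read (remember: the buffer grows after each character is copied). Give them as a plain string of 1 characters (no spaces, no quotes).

Answer: Y

Derivation:
Token 1: literal('U'). Output: "U"
Token 2: literal('Z'). Output: "UZ"
Token 3: literal('Y'). Output: "UZY"
Token 4: backref(off=2, len=4) (overlapping!). Copied 'ZYZY' from pos 1. Output: "UZYZYZY"
Token 5: backref(off=1, len=1). Buffer before: "UZYZYZY" (len 7)
  byte 1: read out[6]='Y', append. Buffer now: "UZYZYZYY"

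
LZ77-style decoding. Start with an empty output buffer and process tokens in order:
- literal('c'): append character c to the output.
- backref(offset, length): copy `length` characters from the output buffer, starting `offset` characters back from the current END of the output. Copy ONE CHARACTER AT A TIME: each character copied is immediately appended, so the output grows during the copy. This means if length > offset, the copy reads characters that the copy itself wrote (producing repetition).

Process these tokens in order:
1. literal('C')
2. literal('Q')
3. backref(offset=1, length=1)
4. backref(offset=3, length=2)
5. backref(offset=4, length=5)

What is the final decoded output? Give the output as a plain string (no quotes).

Token 1: literal('C'). Output: "C"
Token 2: literal('Q'). Output: "CQ"
Token 3: backref(off=1, len=1). Copied 'Q' from pos 1. Output: "CQQ"
Token 4: backref(off=3, len=2). Copied 'CQ' from pos 0. Output: "CQQCQ"
Token 5: backref(off=4, len=5) (overlapping!). Copied 'QQCQQ' from pos 1. Output: "CQQCQQQCQQ"

Answer: CQQCQQQCQQ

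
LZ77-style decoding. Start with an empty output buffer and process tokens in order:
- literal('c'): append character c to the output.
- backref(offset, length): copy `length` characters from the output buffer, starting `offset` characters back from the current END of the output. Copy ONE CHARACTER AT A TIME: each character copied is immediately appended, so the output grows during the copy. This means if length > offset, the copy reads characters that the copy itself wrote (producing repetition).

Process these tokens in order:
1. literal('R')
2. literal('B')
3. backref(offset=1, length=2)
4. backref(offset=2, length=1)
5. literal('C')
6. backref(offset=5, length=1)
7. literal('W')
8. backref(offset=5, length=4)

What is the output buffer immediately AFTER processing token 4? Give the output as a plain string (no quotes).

Token 1: literal('R'). Output: "R"
Token 2: literal('B'). Output: "RB"
Token 3: backref(off=1, len=2) (overlapping!). Copied 'BB' from pos 1. Output: "RBBB"
Token 4: backref(off=2, len=1). Copied 'B' from pos 2. Output: "RBBBB"

Answer: RBBBB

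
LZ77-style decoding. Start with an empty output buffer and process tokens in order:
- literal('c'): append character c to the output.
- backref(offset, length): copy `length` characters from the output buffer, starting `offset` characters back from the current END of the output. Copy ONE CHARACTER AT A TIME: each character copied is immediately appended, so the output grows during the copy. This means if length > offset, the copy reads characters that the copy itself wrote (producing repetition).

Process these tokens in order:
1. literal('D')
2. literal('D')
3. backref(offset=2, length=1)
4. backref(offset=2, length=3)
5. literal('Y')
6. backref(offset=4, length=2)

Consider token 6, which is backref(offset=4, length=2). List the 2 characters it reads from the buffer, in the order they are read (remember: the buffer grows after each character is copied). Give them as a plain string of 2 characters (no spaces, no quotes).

Answer: DD

Derivation:
Token 1: literal('D'). Output: "D"
Token 2: literal('D'). Output: "DD"
Token 3: backref(off=2, len=1). Copied 'D' from pos 0. Output: "DDD"
Token 4: backref(off=2, len=3) (overlapping!). Copied 'DDD' from pos 1. Output: "DDDDDD"
Token 5: literal('Y'). Output: "DDDDDDY"
Token 6: backref(off=4, len=2). Buffer before: "DDDDDDY" (len 7)
  byte 1: read out[3]='D', append. Buffer now: "DDDDDDYD"
  byte 2: read out[4]='D', append. Buffer now: "DDDDDDYDD"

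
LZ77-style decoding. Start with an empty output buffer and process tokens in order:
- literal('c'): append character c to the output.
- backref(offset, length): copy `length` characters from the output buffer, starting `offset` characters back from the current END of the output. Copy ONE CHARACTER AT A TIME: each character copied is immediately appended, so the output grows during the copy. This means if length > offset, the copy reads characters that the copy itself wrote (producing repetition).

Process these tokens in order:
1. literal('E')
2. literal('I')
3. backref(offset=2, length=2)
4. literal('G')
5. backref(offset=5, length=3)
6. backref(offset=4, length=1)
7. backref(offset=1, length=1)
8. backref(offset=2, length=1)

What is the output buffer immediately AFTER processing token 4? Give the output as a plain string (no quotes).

Answer: EIEIG

Derivation:
Token 1: literal('E'). Output: "E"
Token 2: literal('I'). Output: "EI"
Token 3: backref(off=2, len=2). Copied 'EI' from pos 0. Output: "EIEI"
Token 4: literal('G'). Output: "EIEIG"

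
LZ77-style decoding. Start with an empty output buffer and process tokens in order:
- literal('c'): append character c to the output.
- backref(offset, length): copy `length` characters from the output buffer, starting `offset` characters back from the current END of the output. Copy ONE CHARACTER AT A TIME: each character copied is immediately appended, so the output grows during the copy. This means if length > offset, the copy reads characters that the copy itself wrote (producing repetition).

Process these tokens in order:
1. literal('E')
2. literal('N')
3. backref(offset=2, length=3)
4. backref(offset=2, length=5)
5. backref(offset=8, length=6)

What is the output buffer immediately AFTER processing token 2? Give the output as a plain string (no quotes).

Answer: EN

Derivation:
Token 1: literal('E'). Output: "E"
Token 2: literal('N'). Output: "EN"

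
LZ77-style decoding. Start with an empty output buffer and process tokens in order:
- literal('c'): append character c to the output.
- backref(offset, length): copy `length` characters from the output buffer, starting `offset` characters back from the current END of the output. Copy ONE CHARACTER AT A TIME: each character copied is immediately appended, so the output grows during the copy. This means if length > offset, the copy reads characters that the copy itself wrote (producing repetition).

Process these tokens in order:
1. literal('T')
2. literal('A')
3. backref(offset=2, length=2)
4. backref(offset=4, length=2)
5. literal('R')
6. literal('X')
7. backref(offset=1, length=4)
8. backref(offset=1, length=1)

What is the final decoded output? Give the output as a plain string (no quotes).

Token 1: literal('T'). Output: "T"
Token 2: literal('A'). Output: "TA"
Token 3: backref(off=2, len=2). Copied 'TA' from pos 0. Output: "TATA"
Token 4: backref(off=4, len=2). Copied 'TA' from pos 0. Output: "TATATA"
Token 5: literal('R'). Output: "TATATAR"
Token 6: literal('X'). Output: "TATATARX"
Token 7: backref(off=1, len=4) (overlapping!). Copied 'XXXX' from pos 7. Output: "TATATARXXXXX"
Token 8: backref(off=1, len=1). Copied 'X' from pos 11. Output: "TATATARXXXXXX"

Answer: TATATARXXXXXX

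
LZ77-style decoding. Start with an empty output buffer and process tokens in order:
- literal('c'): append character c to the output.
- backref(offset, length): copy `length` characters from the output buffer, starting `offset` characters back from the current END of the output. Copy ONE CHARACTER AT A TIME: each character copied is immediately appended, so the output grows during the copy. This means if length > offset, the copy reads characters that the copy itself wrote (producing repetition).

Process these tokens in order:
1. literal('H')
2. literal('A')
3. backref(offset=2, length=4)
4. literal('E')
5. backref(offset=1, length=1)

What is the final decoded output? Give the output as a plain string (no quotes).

Answer: HAHAHAEE

Derivation:
Token 1: literal('H'). Output: "H"
Token 2: literal('A'). Output: "HA"
Token 3: backref(off=2, len=4) (overlapping!). Copied 'HAHA' from pos 0. Output: "HAHAHA"
Token 4: literal('E'). Output: "HAHAHAE"
Token 5: backref(off=1, len=1). Copied 'E' from pos 6. Output: "HAHAHAEE"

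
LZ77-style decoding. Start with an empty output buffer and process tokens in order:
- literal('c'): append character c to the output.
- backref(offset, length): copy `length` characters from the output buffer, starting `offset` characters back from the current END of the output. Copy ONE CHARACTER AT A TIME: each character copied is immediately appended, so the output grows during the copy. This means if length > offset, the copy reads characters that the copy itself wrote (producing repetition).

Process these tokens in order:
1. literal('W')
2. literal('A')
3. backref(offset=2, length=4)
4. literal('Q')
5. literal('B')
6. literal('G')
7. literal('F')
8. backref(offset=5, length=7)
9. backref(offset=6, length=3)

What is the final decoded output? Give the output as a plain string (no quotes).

Answer: WAWAWAQBGFAQBGFAQQBG

Derivation:
Token 1: literal('W'). Output: "W"
Token 2: literal('A'). Output: "WA"
Token 3: backref(off=2, len=4) (overlapping!). Copied 'WAWA' from pos 0. Output: "WAWAWA"
Token 4: literal('Q'). Output: "WAWAWAQ"
Token 5: literal('B'). Output: "WAWAWAQB"
Token 6: literal('G'). Output: "WAWAWAQBG"
Token 7: literal('F'). Output: "WAWAWAQBGF"
Token 8: backref(off=5, len=7) (overlapping!). Copied 'AQBGFAQ' from pos 5. Output: "WAWAWAQBGFAQBGFAQ"
Token 9: backref(off=6, len=3). Copied 'QBG' from pos 11. Output: "WAWAWAQBGFAQBGFAQQBG"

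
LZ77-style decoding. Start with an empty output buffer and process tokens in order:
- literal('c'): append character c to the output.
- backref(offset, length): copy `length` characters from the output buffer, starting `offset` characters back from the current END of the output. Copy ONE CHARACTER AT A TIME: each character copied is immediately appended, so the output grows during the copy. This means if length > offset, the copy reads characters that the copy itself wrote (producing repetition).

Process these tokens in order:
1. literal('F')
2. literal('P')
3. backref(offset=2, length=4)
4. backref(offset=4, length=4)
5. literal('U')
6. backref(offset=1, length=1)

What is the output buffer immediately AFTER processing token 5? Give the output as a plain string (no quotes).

Answer: FPFPFPFPFPU

Derivation:
Token 1: literal('F'). Output: "F"
Token 2: literal('P'). Output: "FP"
Token 3: backref(off=2, len=4) (overlapping!). Copied 'FPFP' from pos 0. Output: "FPFPFP"
Token 4: backref(off=4, len=4). Copied 'FPFP' from pos 2. Output: "FPFPFPFPFP"
Token 5: literal('U'). Output: "FPFPFPFPFPU"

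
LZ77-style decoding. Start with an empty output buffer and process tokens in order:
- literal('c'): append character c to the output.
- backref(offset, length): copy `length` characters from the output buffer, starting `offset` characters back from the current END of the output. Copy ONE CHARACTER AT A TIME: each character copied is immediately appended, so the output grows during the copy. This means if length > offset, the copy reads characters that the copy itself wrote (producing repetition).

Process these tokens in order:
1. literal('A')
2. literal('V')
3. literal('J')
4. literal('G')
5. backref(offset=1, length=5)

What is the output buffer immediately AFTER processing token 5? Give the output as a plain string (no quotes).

Token 1: literal('A'). Output: "A"
Token 2: literal('V'). Output: "AV"
Token 3: literal('J'). Output: "AVJ"
Token 4: literal('G'). Output: "AVJG"
Token 5: backref(off=1, len=5) (overlapping!). Copied 'GGGGG' from pos 3. Output: "AVJGGGGGG"

Answer: AVJGGGGGG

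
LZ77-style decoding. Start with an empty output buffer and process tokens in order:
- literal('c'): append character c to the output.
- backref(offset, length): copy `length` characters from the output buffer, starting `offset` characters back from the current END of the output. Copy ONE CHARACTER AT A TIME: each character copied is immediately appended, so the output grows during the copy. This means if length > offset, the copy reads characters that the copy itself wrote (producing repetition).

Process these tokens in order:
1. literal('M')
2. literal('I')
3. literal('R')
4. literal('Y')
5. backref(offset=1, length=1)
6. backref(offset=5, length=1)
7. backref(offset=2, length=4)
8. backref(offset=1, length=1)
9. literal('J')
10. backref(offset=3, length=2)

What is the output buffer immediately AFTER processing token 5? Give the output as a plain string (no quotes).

Token 1: literal('M'). Output: "M"
Token 2: literal('I'). Output: "MI"
Token 3: literal('R'). Output: "MIR"
Token 4: literal('Y'). Output: "MIRY"
Token 5: backref(off=1, len=1). Copied 'Y' from pos 3. Output: "MIRYY"

Answer: MIRYY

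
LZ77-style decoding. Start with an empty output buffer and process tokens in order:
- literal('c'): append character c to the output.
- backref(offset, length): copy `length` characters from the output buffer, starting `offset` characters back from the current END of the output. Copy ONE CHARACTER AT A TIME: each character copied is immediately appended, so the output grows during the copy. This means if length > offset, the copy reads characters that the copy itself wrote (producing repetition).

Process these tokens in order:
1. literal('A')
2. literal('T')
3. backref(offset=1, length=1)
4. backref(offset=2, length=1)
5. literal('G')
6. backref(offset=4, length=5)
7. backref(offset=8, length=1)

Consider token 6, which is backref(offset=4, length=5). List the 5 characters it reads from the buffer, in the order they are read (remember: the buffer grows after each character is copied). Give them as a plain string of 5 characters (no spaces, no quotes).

Token 1: literal('A'). Output: "A"
Token 2: literal('T'). Output: "AT"
Token 3: backref(off=1, len=1). Copied 'T' from pos 1. Output: "ATT"
Token 4: backref(off=2, len=1). Copied 'T' from pos 1. Output: "ATTT"
Token 5: literal('G'). Output: "ATTTG"
Token 6: backref(off=4, len=5). Buffer before: "ATTTG" (len 5)
  byte 1: read out[1]='T', append. Buffer now: "ATTTGT"
  byte 2: read out[2]='T', append. Buffer now: "ATTTGTT"
  byte 3: read out[3]='T', append. Buffer now: "ATTTGTTT"
  byte 4: read out[4]='G', append. Buffer now: "ATTTGTTTG"
  byte 5: read out[5]='T', append. Buffer now: "ATTTGTTTGT"

Answer: TTTGT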